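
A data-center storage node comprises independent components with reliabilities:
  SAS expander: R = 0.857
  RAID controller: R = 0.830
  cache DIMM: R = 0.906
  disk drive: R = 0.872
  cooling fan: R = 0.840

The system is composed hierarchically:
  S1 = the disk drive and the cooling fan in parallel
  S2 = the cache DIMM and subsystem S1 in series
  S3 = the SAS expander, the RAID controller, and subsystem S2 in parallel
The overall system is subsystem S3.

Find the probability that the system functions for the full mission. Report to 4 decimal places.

Parallel (disk drive and cooling fan): 1 − (1 − 0.872000)(1 − 0.840000) = 0.979520
Series (cache DIMM and [0.979520]): 0.906000 × 0.979520 = 0.887445
Parallel (SAS expander, RAID controller, and [0.887445]): 1 − (1 − 0.857000)(1 − 0.830000)(1 − 0.887445) = 0.9973

0.9973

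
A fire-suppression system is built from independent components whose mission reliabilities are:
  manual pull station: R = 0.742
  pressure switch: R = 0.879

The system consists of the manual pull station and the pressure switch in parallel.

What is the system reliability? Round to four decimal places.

Parallel (manual pull station and pressure switch): 1 − (1 − 0.742000)(1 − 0.879000) = 0.9688

0.9688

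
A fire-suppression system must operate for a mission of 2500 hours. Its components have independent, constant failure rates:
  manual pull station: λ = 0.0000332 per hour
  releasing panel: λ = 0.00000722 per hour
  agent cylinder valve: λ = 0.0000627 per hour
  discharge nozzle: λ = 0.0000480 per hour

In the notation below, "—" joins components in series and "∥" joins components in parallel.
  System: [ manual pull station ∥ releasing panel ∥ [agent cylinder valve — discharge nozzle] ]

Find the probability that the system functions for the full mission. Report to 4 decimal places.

R(manual pull station) = exp(−0.0000332 × 2500) = 0.920351
R(releasing panel) = exp(−0.00000722 × 2500) = 0.982112
R(agent cylinder valve) = exp(−0.0000627 × 2500) = 0.854918
R(discharge nozzle) = exp(−0.0000480 × 2500) = 0.886920
Series (agent cylinder valve and discharge nozzle): 0.854918 × 0.886920 = 0.758244
Parallel (manual pull station, releasing panel, and [0.758244]): 1 − (1 − 0.920351)(1 − 0.982112)(1 − 0.758244) = 0.9997

0.9997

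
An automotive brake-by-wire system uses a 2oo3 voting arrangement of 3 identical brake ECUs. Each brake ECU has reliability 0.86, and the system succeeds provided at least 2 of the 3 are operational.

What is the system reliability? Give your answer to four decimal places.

R = Σ_{i=2}^{3} C(3,i) p^i (1−p)^{3−i} with p = 0.86
C(3,2)·0.86^2·0.14^1 = 0.310632
C(3,3)·0.86^3·0.14^0 = 0.636056
Sum = 0.9467

0.9467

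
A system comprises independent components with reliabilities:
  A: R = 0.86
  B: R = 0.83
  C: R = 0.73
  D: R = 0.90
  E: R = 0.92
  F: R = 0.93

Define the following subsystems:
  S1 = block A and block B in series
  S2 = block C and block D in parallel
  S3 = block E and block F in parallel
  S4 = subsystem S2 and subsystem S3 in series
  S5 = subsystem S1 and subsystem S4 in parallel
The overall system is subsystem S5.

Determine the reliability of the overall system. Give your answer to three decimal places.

Series (A and B): 0.86000 × 0.83000 = 0.71380
Parallel (C and D): 1 − (1 − 0.73000)(1 − 0.90000) = 0.97300
Parallel (E and F): 1 − (1 − 0.92000)(1 − 0.93000) = 0.99440
Series ([0.97300] and [0.99440]): 0.97300 × 0.99440 = 0.96755
Parallel ([0.71380] and [0.96755]): 1 − (1 − 0.71380)(1 − 0.96755) = 0.991

0.991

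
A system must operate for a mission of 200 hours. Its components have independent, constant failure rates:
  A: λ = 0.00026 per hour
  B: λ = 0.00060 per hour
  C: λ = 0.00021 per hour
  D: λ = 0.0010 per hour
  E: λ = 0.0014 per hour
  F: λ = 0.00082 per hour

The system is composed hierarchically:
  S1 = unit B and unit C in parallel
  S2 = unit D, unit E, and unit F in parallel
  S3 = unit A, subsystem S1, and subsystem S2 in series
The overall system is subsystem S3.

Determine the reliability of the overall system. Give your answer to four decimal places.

0.9386

R(A) = exp(−0.00026 × 200) = 0.949329
R(B) = exp(−0.00060 × 200) = 0.886920
R(C) = exp(−0.00021 × 200) = 0.958870
R(D) = exp(−0.0010 × 200) = 0.818731
R(E) = exp(−0.0014 × 200) = 0.755784
R(F) = exp(−0.00082 × 200) = 0.848742
Parallel (B and C): 1 − (1 − 0.886920)(1 − 0.958870) = 0.995349
Parallel (D, E, and F): 1 − (1 − 0.818731)(1 − 0.755784)(1 − 0.848742) = 0.993304
Series (A, [0.995349], and [0.993304]): 0.949329 × 0.995349 × 0.993304 = 0.9386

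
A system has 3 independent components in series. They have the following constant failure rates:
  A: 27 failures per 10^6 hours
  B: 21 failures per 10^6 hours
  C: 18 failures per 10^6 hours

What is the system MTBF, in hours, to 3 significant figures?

15200

Series of exponential components: λ_sys = Σ λ_i
λ_sys = 0.000027 + 0.000021 + 0.000018 = 6.6000e-05 /h
MTBF = 1 / λ_sys = 15200 h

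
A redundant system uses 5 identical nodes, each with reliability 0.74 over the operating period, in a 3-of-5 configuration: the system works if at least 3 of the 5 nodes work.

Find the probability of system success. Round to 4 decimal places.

R = Σ_{i=3}^{5} C(5,i) p^i (1−p)^{5−i} with p = 0.74
C(5,3)·0.74^3·0.26^2 = 0.273931
C(5,4)·0.74^4·0.26^1 = 0.389825
C(5,5)·0.74^5·0.26^0 = 0.221901
Sum = 0.8857

0.8857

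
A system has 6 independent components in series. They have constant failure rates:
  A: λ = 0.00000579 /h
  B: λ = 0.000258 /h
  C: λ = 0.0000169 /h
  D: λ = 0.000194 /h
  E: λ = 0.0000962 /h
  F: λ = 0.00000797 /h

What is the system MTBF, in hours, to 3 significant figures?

1730

Series of exponential components: λ_sys = Σ λ_i
λ_sys = 0.00000579 + 0.000258 + 0.0000169 + 0.000194 + 0.0000962 + 0.00000797 = 5.7886e-04 /h
MTBF = 1 / λ_sys = 1730 h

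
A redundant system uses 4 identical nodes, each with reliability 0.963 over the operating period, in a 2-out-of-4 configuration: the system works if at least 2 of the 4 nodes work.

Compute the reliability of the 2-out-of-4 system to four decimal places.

0.9998

R = Σ_{i=2}^{4} C(4,i) p^i (1−p)^{4−i} with p = 0.963
C(4,2)·0.963^2·0.037^2 = 0.007617
C(4,3)·0.963^3·0.037^1 = 0.132172
C(4,4)·0.963^4·0.037^0 = 0.860013
Sum = 0.9998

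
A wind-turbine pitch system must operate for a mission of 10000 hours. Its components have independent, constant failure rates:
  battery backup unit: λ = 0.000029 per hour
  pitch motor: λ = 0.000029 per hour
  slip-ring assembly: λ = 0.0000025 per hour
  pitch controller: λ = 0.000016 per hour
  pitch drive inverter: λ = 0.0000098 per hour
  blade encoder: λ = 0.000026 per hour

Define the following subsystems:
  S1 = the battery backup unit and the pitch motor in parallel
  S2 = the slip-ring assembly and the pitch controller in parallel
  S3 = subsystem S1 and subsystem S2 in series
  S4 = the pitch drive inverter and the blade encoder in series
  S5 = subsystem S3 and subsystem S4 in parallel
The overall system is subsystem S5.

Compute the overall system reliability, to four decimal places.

R(battery backup unit) = exp(−0.000029 × 10000) = 0.748264
R(pitch motor) = exp(−0.000029 × 10000) = 0.748264
R(slip-ring assembly) = exp(−0.0000025 × 10000) = 0.975310
R(pitch controller) = exp(−0.000016 × 10000) = 0.852144
R(pitch drive inverter) = exp(−0.0000098 × 10000) = 0.906649
R(blade encoder) = exp(−0.000026 × 10000) = 0.771052
Parallel (battery backup unit and pitch motor): 1 − (1 − 0.748264)(1 − 0.748264) = 0.936629
Parallel (slip-ring assembly and pitch controller): 1 − (1 − 0.975310)(1 − 0.852144) = 0.996349
Series ([0.936629] and [0.996349]): 0.936629 × 0.996349 = 0.933209
Series (pitch drive inverter and blade encoder): 0.906649 × 0.771052 = 0.699074
Parallel ([0.933209] and [0.699074]): 1 − (1 − 0.933209)(1 − 0.699074) = 0.9799

0.9799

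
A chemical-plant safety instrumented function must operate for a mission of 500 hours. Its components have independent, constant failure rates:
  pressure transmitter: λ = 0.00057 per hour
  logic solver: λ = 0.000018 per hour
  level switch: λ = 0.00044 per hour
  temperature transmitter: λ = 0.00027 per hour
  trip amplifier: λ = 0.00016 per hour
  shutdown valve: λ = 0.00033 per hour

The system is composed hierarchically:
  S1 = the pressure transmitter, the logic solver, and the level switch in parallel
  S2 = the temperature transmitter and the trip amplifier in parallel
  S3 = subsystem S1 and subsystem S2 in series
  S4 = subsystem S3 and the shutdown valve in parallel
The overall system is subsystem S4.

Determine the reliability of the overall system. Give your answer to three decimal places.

0.998

R(pressure transmitter) = exp(−0.00057 × 500) = 0.75201
R(logic solver) = exp(−0.000018 × 500) = 0.99104
R(level switch) = exp(−0.00044 × 500) = 0.80252
R(temperature transmitter) = exp(−0.00027 × 500) = 0.87372
R(trip amplifier) = exp(−0.00016 × 500) = 0.92312
R(shutdown valve) = exp(−0.00033 × 500) = 0.84789
Parallel (pressure transmitter, logic solver, and level switch): 1 − (1 − 0.75201)(1 − 0.99104)(1 − 0.80252) = 0.99956
Parallel (temperature transmitter and trip amplifier): 1 − (1 − 0.87372)(1 − 0.92312) = 0.99029
Series ([0.99956] and [0.99029]): 0.99956 × 0.99029 = 0.98985
Parallel ([0.98985] and shutdown valve): 1 − (1 − 0.98985)(1 − 0.84789) = 0.998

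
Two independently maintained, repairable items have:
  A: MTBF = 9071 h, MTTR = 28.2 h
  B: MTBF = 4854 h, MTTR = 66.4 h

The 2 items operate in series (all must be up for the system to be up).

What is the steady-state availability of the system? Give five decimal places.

A(A) = MTBF/(MTBF+MTTR) = 9071/(9071+28.2) = 0.996901
A(B) = MTBF/(MTBF+MTTR) = 4854/(4854+66.4) = 0.986505
Series availability: 0.996901 × 0.986505 = 0.98345

0.98345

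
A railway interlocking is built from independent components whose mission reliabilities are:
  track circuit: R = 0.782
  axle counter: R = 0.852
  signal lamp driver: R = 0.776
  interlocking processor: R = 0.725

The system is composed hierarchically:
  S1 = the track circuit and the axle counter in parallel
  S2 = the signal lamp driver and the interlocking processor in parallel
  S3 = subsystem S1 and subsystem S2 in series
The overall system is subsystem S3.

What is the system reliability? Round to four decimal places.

0.9081

Parallel (track circuit and axle counter): 1 − (1 − 0.782000)(1 − 0.852000) = 0.967736
Parallel (signal lamp driver and interlocking processor): 1 − (1 − 0.776000)(1 − 0.725000) = 0.938400
Series ([0.967736] and [0.938400]): 0.967736 × 0.938400 = 0.9081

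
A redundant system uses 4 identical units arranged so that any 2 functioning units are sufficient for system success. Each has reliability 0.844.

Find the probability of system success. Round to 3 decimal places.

R = Σ_{i=2}^{4} C(4,i) p^i (1−p)^{4−i} with p = 0.844
C(4,2)·0.844^2·0.156^2 = 0.10401
C(4,3)·0.844^3·0.156^1 = 0.37516
C(4,4)·0.844^4·0.156^0 = 0.50742
Sum = 0.987

0.987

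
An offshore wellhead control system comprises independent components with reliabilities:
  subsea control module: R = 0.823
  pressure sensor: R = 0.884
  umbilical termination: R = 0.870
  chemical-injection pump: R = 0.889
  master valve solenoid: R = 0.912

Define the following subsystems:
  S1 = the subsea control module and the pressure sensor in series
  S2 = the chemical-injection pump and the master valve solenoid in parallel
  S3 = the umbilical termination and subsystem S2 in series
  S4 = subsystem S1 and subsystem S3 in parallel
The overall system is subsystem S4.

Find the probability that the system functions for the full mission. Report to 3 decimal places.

Series (subsea control module and pressure sensor): 0.82300 × 0.88400 = 0.72753
Parallel (chemical-injection pump and master valve solenoid): 1 − (1 − 0.88900)(1 − 0.91200) = 0.99023
Series (umbilical termination and [0.99023]): 0.87000 × 0.99023 = 0.86150
Parallel ([0.72753] and [0.86150]): 1 − (1 − 0.72753)(1 − 0.86150) = 0.962

0.962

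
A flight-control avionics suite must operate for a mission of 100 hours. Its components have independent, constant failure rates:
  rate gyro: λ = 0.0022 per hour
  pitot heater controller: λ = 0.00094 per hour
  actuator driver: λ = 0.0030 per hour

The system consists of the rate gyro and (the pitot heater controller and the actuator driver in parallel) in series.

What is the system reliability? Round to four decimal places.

R(rate gyro) = exp(−0.0022 × 100) = 0.802519
R(pitot heater controller) = exp(−0.00094 × 100) = 0.910283
R(actuator driver) = exp(−0.0030 × 100) = 0.740818
Parallel (pitot heater controller and actuator driver): 1 − (1 − 0.910283)(1 − 0.740818) = 0.976747
Series (rate gyro and [0.976747]): 0.802519 × 0.976747 = 0.7839

0.7839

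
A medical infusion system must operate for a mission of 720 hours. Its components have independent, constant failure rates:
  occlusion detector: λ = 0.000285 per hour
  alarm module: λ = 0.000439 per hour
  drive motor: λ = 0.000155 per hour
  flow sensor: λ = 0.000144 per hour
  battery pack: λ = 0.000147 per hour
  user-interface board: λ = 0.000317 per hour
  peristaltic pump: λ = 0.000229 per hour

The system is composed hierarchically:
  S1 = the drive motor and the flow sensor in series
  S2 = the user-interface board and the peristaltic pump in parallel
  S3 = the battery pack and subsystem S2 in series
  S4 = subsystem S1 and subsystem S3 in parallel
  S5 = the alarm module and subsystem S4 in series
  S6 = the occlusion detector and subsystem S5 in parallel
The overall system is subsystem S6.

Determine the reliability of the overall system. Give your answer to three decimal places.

R(occlusion detector) = exp(−0.000285 × 720) = 0.81448
R(alarm module) = exp(−0.000439 × 720) = 0.72900
R(drive motor) = exp(−0.000155 × 720) = 0.89440
R(flow sensor) = exp(−0.000144 × 720) = 0.90151
R(battery pack) = exp(−0.000147 × 720) = 0.89957
R(user-interface board) = exp(−0.000317 × 720) = 0.79593
R(peristaltic pump) = exp(−0.000229 × 720) = 0.84800
Series (drive motor and flow sensor): 0.89440 × 0.90151 = 0.80631
Parallel (user-interface board and peristaltic pump): 1 − (1 − 0.79593)(1 − 0.84800) = 0.96898
Series (battery pack and [0.96898]): 0.89957 × 0.96898 = 0.87167
Parallel ([0.80631] and [0.87167]): 1 − (1 − 0.80631)(1 − 0.87167) = 0.97514
Series (alarm module and [0.97514]): 0.72900 × 0.97514 = 0.71088
Parallel (occlusion detector and [0.71088]): 1 − (1 − 0.81448)(1 − 0.71088) = 0.946

0.946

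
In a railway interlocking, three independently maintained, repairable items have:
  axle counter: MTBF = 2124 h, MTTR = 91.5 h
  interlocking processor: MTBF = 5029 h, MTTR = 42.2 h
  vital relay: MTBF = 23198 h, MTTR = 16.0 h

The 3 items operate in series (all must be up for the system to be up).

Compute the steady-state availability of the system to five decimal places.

A(axle counter) = MTBF/(MTBF+MTTR) = 2124/(2124+91.5) = 0.958700
A(interlocking processor) = MTBF/(MTBF+MTTR) = 5029/(5029+42.2) = 0.991678
A(vital relay) = MTBF/(MTBF+MTTR) = 23198/(23198+16.0) = 0.999311
Series availability: 0.958700 × 0.991678 × 0.999311 = 0.95007

0.95007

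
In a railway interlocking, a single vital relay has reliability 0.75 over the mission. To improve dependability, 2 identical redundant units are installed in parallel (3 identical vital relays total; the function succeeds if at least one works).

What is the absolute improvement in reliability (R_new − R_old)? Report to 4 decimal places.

R_before = 0.75
R_after = 1 − (1 − 0.75)^3 = 0.9844
ΔR = 0.9844 − 0.75 = 0.2344

0.2344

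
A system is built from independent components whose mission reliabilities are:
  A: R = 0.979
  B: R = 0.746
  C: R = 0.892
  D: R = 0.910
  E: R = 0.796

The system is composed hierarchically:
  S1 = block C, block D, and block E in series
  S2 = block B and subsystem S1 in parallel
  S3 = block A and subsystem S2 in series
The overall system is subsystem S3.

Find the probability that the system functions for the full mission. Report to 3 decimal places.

Series (C, D, and E): 0.89200 × 0.91000 × 0.79600 = 0.64613
Parallel (B and [0.64613]): 1 − (1 − 0.74600)(1 − 0.64613) = 0.91012
Series (A and [0.91012]): 0.97900 × 0.91012 = 0.891

0.891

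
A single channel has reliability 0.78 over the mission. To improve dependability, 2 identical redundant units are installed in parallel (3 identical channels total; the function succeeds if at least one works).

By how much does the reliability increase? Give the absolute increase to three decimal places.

0.209

R_before = 0.78
R_after = 1 − (1 − 0.78)^3 = 0.989
ΔR = 0.989 − 0.78 = 0.209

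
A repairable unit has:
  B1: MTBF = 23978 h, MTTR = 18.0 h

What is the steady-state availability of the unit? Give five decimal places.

0.99925

A(B1) = MTBF/(MTBF+MTTR) = 23978/(23978+18.0) = 0.99925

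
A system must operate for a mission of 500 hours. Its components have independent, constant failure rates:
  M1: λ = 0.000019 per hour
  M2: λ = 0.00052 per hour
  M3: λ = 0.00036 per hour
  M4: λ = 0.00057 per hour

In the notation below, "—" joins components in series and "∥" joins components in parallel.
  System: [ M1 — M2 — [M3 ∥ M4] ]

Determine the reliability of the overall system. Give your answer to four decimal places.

0.7326

R(M1) = exp(−0.000019 × 500) = 0.990545
R(M2) = exp(−0.00052 × 500) = 0.771052
R(M3) = exp(−0.00036 × 500) = 0.835270
R(M4) = exp(−0.00057 × 500) = 0.752014
Parallel (M3 and M4): 1 − (1 − 0.835270)(1 − 0.752014) = 0.959149
Series (M1, M2, and [0.959149]): 0.990545 × 0.771052 × 0.959149 = 0.7326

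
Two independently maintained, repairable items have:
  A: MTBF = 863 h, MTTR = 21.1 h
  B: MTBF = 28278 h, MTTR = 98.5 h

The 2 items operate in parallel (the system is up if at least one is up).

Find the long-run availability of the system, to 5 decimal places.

0.99992

A(A) = MTBF/(MTBF+MTTR) = 863/(863+21.1) = 0.976134
A(B) = MTBF/(MTBF+MTTR) = 28278/(28278+98.5) = 0.996529
Parallel availability: 1 − (1 − 0.976134)(1 − 0.996529) = 0.99992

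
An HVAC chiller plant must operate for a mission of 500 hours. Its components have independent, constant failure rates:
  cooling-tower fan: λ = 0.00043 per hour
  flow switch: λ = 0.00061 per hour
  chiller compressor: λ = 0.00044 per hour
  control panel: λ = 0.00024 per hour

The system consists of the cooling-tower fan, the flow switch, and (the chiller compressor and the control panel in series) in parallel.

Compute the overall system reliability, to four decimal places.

0.9853

R(cooling-tower fan) = exp(−0.00043 × 500) = 0.806541
R(flow switch) = exp(−0.00061 × 500) = 0.737123
R(chiller compressor) = exp(−0.00044 × 500) = 0.802519
R(control panel) = exp(−0.00024 × 500) = 0.886920
Series (chiller compressor and control panel): 0.802519 × 0.886920 = 0.711770
Parallel (cooling-tower fan, flow switch, and [0.711770]): 1 − (1 − 0.806541)(1 − 0.737123)(1 − 0.711770) = 0.9853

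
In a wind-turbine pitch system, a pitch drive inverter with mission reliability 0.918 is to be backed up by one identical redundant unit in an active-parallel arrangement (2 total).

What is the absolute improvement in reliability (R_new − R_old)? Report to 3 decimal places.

R_before = 0.918
R_after = 1 − (1 − 0.918)^2 = 0.993
ΔR = 0.993 − 0.918 = 0.075

0.075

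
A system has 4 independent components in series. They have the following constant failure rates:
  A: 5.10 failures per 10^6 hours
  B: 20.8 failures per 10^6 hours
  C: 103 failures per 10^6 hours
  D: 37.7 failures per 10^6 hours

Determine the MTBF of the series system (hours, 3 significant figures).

6000

Series of exponential components: λ_sys = Σ λ_i
λ_sys = 0.00000510 + 0.0000208 + 0.000103 + 0.0000377 = 1.6660e-04 /h
MTBF = 1 / λ_sys = 6000 h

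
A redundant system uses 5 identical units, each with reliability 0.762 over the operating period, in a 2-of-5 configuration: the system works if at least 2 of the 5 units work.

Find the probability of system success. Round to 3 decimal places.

0.987

R = Σ_{i=2}^{5} C(5,i) p^i (1−p)^{5−i} with p = 0.762
C(5,2)·0.762^2·0.238^3 = 0.07828
C(5,3)·0.762^3·0.238^2 = 0.25062
C(5,4)·0.762^4·0.238^1 = 0.40121
C(5,5)·0.762^5·0.238^0 = 0.25691
Sum = 0.987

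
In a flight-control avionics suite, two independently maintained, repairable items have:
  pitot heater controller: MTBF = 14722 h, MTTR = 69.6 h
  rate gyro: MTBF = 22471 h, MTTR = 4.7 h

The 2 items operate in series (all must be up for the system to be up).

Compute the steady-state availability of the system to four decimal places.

A(pitot heater controller) = MTBF/(MTBF+MTTR) = 14722/(14722+69.6) = 0.995295
A(rate gyro) = MTBF/(MTBF+MTTR) = 22471/(22471+4.7) = 0.999791
Series availability: 0.995295 × 0.999791 = 0.9951

0.9951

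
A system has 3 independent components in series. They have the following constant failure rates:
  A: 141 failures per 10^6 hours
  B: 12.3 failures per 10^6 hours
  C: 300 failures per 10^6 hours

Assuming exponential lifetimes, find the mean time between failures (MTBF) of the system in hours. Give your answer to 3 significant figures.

2210

Series of exponential components: λ_sys = Σ λ_i
λ_sys = 0.000141 + 0.0000123 + 0.000300 = 4.5330e-04 /h
MTBF = 1 / λ_sys = 2210 h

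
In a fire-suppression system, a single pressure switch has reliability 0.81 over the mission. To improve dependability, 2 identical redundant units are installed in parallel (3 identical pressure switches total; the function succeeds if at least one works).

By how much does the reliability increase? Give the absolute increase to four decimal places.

R_before = 0.81
R_after = 1 − (1 − 0.81)^3 = 0.9931
ΔR = 0.9931 − 0.81 = 0.1831

0.1831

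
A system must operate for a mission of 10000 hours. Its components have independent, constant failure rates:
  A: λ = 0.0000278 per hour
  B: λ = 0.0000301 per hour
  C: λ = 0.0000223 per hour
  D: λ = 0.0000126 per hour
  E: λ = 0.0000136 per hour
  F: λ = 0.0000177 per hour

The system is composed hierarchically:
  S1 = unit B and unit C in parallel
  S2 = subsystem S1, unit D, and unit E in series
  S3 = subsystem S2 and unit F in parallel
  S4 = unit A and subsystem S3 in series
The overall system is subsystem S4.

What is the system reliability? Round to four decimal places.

0.7241

R(A) = exp(−0.0000278 × 10000) = 0.757297
R(B) = exp(−0.0000301 × 10000) = 0.740078
R(C) = exp(−0.0000223 × 10000) = 0.800115
R(D) = exp(−0.0000126 × 10000) = 0.881615
R(E) = exp(−0.0000136 × 10000) = 0.872843
R(F) = exp(−0.0000177 × 10000) = 0.837780
Parallel (B and C): 1 − (1 − 0.740078)(1 − 0.800115) = 0.948045
Series ([0.948045], D, and E): 0.948045 × 0.881615 × 0.872843 = 0.729532
Parallel ([0.729532] and F): 1 − (1 − 0.729532)(1 − 0.837780) = 0.956125
Series (A and [0.956125]): 0.757297 × 0.956125 = 0.7241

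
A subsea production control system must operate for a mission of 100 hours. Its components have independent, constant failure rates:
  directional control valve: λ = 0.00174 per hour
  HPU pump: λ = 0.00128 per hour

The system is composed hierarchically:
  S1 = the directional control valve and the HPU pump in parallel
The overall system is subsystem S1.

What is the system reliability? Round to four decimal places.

0.9808

R(directional control valve) = exp(−0.00174 × 100) = 0.840297
R(HPU pump) = exp(−0.00128 × 100) = 0.879853
Parallel (directional control valve and HPU pump): 1 − (1 − 0.840297)(1 − 0.879853) = 0.9808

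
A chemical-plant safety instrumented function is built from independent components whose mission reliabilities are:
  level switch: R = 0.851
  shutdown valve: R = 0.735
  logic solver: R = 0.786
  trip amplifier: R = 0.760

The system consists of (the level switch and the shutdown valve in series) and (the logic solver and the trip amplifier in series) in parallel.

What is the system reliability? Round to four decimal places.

0.8492

Series (level switch and shutdown valve): 0.851000 × 0.735000 = 0.625485
Series (logic solver and trip amplifier): 0.786000 × 0.760000 = 0.597360
Parallel ([0.625485] and [0.597360]): 1 − (1 − 0.625485)(1 − 0.597360) = 0.8492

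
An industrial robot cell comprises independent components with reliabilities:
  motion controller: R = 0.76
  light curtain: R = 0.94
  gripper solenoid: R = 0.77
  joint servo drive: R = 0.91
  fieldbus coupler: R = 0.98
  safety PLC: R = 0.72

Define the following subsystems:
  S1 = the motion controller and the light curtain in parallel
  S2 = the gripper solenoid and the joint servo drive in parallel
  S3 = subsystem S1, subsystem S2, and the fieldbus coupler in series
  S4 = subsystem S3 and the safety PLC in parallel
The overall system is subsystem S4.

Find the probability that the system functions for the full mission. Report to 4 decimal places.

0.9849

Parallel (motion controller and light curtain): 1 − (1 − 0.760000)(1 − 0.940000) = 0.985600
Parallel (gripper solenoid and joint servo drive): 1 − (1 − 0.770000)(1 − 0.910000) = 0.979300
Series ([0.985600], [0.979300], and fieldbus coupler): 0.985600 × 0.979300 × 0.980000 = 0.945894
Parallel ([0.945894] and safety PLC): 1 − (1 − 0.945894)(1 − 0.720000) = 0.9849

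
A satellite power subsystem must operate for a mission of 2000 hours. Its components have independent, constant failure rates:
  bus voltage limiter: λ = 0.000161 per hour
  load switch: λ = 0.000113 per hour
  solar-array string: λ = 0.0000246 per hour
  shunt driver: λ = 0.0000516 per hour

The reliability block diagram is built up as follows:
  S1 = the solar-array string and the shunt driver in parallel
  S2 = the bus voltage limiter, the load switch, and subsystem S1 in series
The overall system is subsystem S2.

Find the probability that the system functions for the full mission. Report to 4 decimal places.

R(bus voltage limiter) = exp(−0.000161 × 2000) = 0.724698
R(load switch) = exp(−0.000113 × 2000) = 0.797718
R(solar-array string) = exp(−0.0000246 × 2000) = 0.951991
R(shunt driver) = exp(−0.0000516 × 2000) = 0.901947
Parallel (solar-array string and shunt driver): 1 − (1 − 0.951991)(1 − 0.901947) = 0.995293
Series (bus voltage limiter, load switch, and [0.995293]): 0.724698 × 0.797718 × 0.995293 = 0.5754

0.5754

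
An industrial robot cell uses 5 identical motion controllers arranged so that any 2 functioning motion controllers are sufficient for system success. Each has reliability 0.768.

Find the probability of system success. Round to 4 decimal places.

R = Σ_{i=2}^{5} C(5,i) p^i (1−p)^{5−i} with p = 0.768
C(5,2)·0.768^2·0.232^3 = 0.073652
C(5,3)·0.768^3·0.232^2 = 0.243815
C(5,4)·0.768^4·0.232^1 = 0.403555
C(5,5)·0.768^5·0.232^0 = 0.267181
Sum = 0.9882

0.9882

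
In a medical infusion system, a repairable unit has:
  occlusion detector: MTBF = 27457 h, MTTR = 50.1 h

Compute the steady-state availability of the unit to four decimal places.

A(occlusion detector) = MTBF/(MTBF+MTTR) = 27457/(27457+50.1) = 0.9982

0.9982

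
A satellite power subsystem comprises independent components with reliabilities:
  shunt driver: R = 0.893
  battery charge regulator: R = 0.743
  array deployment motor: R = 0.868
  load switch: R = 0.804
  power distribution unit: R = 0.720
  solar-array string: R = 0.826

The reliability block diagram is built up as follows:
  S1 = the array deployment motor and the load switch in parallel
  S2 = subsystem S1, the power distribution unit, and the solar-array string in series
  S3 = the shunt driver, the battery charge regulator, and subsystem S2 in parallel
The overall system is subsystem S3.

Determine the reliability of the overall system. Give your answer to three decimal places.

0.988

Parallel (array deployment motor and load switch): 1 − (1 − 0.86800)(1 − 0.80400) = 0.97413
Series ([0.97413], power distribution unit, and solar-array string): 0.97413 × 0.72000 × 0.82600 = 0.57933
Parallel (shunt driver, battery charge regulator, and [0.57933]): 1 − (1 − 0.89300)(1 − 0.74300)(1 − 0.57933) = 0.988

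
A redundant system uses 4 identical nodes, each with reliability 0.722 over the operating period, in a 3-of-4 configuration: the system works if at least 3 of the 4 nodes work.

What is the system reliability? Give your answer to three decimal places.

R = Σ_{i=3}^{4} C(4,i) p^i (1−p)^{4−i} with p = 0.722
C(4,3)·0.722^3·0.278^1 = 0.41852
C(4,4)·0.722^4·0.278^0 = 0.27174
Sum = 0.690

0.690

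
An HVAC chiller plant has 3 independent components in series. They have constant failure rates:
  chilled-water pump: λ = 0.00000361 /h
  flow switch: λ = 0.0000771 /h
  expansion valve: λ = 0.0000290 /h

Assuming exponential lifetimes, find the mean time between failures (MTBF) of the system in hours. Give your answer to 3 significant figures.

Series of exponential components: λ_sys = Σ λ_i
λ_sys = 0.00000361 + 0.0000771 + 0.0000290 = 1.0971e-04 /h
MTBF = 1 / λ_sys = 9110 h

9110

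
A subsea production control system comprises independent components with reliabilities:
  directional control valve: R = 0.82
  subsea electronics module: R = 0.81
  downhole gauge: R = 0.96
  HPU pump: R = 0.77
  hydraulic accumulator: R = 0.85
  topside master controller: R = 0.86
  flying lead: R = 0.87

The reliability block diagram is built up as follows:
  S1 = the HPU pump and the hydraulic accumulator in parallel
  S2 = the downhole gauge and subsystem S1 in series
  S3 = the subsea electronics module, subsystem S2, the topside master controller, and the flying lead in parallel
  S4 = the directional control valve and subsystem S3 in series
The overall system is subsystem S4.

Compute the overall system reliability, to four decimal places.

0.8198

Parallel (HPU pump and hydraulic accumulator): 1 − (1 − 0.770000)(1 − 0.850000) = 0.965500
Series (downhole gauge and [0.965500]): 0.960000 × 0.965500 = 0.926880
Parallel (subsea electronics module, [0.926880], topside master controller, and flying lead): 1 − (1 − 0.810000)(1 − 0.926880)(1 − 0.860000)(1 − 0.870000) = 0.999747
Series (directional control valve and [0.999747]): 0.820000 × 0.999747 = 0.8198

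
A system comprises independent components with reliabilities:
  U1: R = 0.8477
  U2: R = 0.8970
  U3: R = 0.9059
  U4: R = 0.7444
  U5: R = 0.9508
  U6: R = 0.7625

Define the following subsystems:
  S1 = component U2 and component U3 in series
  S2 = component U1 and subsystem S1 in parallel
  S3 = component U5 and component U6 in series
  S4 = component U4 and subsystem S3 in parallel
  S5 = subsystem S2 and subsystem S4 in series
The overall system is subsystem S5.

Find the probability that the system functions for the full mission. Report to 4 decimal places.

Series (U2 and U3): 0.897000 × 0.905900 = 0.812592
Parallel (U1 and [0.812592]): 1 − (1 − 0.847700)(1 − 0.812592) = 0.971458
Series (U5 and U6): 0.950800 × 0.762500 = 0.724985
Parallel (U4 and [0.724985]): 1 − (1 − 0.744400)(1 − 0.724985) = 0.929706
Series ([0.971458] and [0.929706]): 0.971458 × 0.929706 = 0.9032

0.9032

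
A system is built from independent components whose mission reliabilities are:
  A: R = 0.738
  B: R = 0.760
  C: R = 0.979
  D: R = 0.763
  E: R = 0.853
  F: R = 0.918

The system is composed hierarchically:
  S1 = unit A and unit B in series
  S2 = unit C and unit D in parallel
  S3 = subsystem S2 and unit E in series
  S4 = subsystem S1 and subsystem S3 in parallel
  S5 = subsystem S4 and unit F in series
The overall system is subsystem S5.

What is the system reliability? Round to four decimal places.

0.8570

Series (A and B): 0.738000 × 0.760000 = 0.560880
Parallel (C and D): 1 − (1 − 0.979000)(1 − 0.763000) = 0.995023
Series ([0.995023] and E): 0.995023 × 0.853000 = 0.848755
Parallel ([0.560880] and [0.848755]): 1 − (1 − 0.560880)(1 − 0.848755) = 0.933585
Series ([0.933585] and F): 0.933585 × 0.918000 = 0.8570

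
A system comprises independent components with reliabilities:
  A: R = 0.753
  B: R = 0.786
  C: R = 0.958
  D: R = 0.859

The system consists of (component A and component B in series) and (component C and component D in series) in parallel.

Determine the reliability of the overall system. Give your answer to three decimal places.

Series (A and B): 0.75300 × 0.78600 = 0.59186
Series (C and D): 0.95800 × 0.85900 = 0.82292
Parallel ([0.59186] and [0.82292]): 1 − (1 − 0.59186)(1 − 0.82292) = 0.928

0.928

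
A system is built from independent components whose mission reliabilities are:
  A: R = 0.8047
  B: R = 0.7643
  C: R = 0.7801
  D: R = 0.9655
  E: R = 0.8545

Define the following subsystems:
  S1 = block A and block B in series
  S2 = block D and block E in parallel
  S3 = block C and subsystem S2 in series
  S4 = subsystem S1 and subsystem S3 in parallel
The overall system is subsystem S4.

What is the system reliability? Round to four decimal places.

0.9138

Series (A and B): 0.804700 × 0.764300 = 0.615032
Parallel (D and E): 1 − (1 − 0.965500)(1 − 0.854500) = 0.994980
Series (C and [0.994980]): 0.780100 × 0.994980 = 0.776184
Parallel ([0.615032] and [0.776184]): 1 − (1 − 0.615032)(1 − 0.776184) = 0.9138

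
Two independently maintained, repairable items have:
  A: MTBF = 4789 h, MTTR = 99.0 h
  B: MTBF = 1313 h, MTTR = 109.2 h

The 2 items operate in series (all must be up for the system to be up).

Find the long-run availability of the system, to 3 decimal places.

0.905

A(A) = MTBF/(MTBF+MTTR) = 4789/(4789+99.0) = 0.979746
A(B) = MTBF/(MTBF+MTTR) = 1313/(1313+109.2) = 0.923218
Series availability: 0.979746 × 0.923218 = 0.905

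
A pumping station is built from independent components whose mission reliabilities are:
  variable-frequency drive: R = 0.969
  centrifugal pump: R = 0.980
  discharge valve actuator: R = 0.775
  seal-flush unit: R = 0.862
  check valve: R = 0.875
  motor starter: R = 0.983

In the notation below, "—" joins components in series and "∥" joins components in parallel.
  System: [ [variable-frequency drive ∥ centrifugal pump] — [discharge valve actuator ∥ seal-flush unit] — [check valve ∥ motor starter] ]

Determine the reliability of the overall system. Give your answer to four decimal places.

0.9663

Parallel (variable-frequency drive and centrifugal pump): 1 − (1 − 0.969000)(1 − 0.980000) = 0.999380
Parallel (discharge valve actuator and seal-flush unit): 1 − (1 − 0.775000)(1 − 0.862000) = 0.968950
Parallel (check valve and motor starter): 1 − (1 − 0.875000)(1 − 0.983000) = 0.997875
Series ([0.999380], [0.968950], and [0.997875]): 0.999380 × 0.968950 × 0.997875 = 0.9663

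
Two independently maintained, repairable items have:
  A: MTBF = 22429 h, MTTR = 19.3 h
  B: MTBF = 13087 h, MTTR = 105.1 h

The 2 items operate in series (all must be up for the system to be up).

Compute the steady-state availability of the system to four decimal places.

0.9912

A(A) = MTBF/(MTBF+MTTR) = 22429/(22429+19.3) = 0.999140
A(B) = MTBF/(MTBF+MTTR) = 13087/(13087+105.1) = 0.992033
Series availability: 0.999140 × 0.992033 = 0.9912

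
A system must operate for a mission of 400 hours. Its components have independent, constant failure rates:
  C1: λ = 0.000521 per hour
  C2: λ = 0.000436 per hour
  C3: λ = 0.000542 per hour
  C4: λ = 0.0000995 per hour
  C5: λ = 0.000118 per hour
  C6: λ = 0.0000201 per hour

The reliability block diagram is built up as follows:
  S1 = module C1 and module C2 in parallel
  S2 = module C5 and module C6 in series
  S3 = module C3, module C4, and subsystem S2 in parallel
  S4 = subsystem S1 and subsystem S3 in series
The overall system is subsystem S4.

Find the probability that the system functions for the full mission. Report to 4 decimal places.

R(C1) = exp(−0.000521 × 400) = 0.811882
R(C2) = exp(−0.000436 × 400) = 0.839961
R(C3) = exp(−0.000542 × 400) = 0.805091
R(C4) = exp(−0.0000995 × 400) = 0.960982
R(C5) = exp(−0.000118 × 400) = 0.953897
R(C6) = exp(−0.0000201 × 400) = 0.991992
Parallel (C1 and C2): 1 − (1 − 0.811882)(1 − 0.839961) = 0.969894
Series (C5 and C6): 0.953897 × 0.991992 = 0.946258
Parallel (C3, C4, and [0.946258]): 1 − (1 − 0.805091)(1 − 0.960982)(1 − 0.946258) = 0.999591
Series ([0.969894] and [0.999591]): 0.969894 × 0.999591 = 0.9695

0.9695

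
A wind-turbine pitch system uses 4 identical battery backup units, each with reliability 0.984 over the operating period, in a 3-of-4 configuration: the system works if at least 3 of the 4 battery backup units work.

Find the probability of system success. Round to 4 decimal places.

R = Σ_{i=3}^{4} C(4,i) p^i (1−p)^{4−i} with p = 0.984
C(4,3)·0.984^3·0.016^1 = 0.060977
C(4,4)·0.984^4·0.016^0 = 0.937520
Sum = 0.9985

0.9985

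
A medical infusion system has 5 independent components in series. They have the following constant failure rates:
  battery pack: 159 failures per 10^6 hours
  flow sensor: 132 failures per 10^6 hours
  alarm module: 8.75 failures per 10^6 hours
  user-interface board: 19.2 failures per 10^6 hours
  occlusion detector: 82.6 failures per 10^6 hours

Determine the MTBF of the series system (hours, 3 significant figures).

2490

Series of exponential components: λ_sys = Σ λ_i
λ_sys = 0.000159 + 0.000132 + 0.00000875 + 0.0000192 + 0.0000826 = 4.0155e-04 /h
MTBF = 1 / λ_sys = 2490 h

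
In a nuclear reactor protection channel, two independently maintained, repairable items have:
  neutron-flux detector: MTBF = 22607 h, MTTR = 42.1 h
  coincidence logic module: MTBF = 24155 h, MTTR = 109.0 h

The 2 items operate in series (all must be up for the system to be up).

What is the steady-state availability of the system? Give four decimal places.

A(neutron-flux detector) = MTBF/(MTBF+MTTR) = 22607/(22607+42.1) = 0.998141
A(coincidence logic module) = MTBF/(MTBF+MTTR) = 24155/(24155+109.0) = 0.995508
Series availability: 0.998141 × 0.995508 = 0.9937

0.9937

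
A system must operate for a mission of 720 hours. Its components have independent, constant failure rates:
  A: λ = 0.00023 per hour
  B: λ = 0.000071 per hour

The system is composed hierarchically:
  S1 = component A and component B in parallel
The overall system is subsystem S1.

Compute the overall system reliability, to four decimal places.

0.9924

R(A) = exp(−0.00023 × 720) = 0.847385
R(B) = exp(−0.000071 × 720) = 0.950165
Parallel (A and B): 1 − (1 − 0.847385)(1 − 0.950165) = 0.9924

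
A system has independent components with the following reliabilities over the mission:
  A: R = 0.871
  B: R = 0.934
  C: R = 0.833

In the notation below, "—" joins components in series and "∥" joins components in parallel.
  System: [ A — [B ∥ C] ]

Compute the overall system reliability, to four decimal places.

0.8614

Parallel (B and C): 1 − (1 − 0.934000)(1 − 0.833000) = 0.988978
Series (A and [0.988978]): 0.871000 × 0.988978 = 0.8614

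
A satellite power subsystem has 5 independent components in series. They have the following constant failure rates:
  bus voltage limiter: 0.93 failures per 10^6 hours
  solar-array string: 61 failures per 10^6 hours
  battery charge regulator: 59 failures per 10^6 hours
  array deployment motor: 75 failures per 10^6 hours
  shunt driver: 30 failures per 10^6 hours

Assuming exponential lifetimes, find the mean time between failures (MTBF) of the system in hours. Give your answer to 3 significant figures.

Series of exponential components: λ_sys = Σ λ_i
λ_sys = 0.00000093 + 0.000061 + 0.000059 + 0.000075 + 0.000030 = 2.2593e-04 /h
MTBF = 1 / λ_sys = 4430 h

4430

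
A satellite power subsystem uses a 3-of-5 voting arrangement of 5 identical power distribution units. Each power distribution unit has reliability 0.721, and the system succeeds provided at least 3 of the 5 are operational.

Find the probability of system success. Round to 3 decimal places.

0.864

R = Σ_{i=3}^{5} C(5,i) p^i (1−p)^{5−i} with p = 0.721
C(5,3)·0.721^3·0.279^2 = 0.29175
C(5,4)·0.721^4·0.279^1 = 0.37698
C(5,5)·0.721^5·0.279^0 = 0.19484
Sum = 0.864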